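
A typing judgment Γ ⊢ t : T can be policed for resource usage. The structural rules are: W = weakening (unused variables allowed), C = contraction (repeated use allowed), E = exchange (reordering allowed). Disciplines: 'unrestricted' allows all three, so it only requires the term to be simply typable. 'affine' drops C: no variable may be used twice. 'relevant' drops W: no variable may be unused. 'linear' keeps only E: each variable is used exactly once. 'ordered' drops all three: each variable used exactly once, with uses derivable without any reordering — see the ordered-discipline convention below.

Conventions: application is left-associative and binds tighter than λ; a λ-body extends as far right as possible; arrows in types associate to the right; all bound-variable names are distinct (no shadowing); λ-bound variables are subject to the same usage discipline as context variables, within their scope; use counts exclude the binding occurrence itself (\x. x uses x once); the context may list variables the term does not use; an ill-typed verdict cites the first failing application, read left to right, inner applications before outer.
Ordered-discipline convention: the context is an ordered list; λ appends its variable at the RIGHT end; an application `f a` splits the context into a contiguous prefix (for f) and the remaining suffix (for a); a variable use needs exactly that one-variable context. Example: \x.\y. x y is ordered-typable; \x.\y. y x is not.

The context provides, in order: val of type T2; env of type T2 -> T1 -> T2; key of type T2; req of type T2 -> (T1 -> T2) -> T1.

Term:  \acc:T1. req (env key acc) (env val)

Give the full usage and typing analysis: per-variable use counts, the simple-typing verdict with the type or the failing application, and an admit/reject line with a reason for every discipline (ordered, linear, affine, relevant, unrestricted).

usage: val: 1; env: 2; key: 1; req: 1; acc [bound]: 1
left-to-right use order: req, env, key, acc, env, val
typing: the term checks, with type T1 -> T1
ordered: ✗ — repeated use of env ×2
linear: ✗ — repeated use of env ×2
affine: ✗ — repeated use of env ×2
relevant: ✓ — none of val, env, key, req, acc goes unused
unrestricted: ✓ — simply typable at T1 -> T1; W, C, E all held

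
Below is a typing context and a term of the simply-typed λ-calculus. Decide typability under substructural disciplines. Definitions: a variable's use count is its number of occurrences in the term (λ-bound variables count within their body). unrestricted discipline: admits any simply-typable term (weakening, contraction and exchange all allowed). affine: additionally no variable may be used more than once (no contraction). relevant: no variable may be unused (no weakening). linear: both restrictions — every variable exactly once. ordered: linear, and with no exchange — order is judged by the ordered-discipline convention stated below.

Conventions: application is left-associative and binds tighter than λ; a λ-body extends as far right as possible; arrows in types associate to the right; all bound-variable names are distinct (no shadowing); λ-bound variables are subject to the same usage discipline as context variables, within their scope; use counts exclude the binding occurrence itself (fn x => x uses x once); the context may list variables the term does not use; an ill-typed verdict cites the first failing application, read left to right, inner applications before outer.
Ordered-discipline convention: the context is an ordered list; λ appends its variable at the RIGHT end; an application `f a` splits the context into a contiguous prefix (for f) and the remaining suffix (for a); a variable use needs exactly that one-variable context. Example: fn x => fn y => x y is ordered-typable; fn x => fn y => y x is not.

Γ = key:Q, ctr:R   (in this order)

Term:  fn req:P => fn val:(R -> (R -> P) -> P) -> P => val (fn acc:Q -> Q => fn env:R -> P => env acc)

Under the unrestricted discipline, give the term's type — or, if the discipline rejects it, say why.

not well-typed under unrestricted — a type mismatch blocks all five
use counts: key: 0; ctr: 0; req (bound): 0; val (bound): 1; acc (bound): 1; env (bound): 1
use order (left to right): val, env, acc
typing: ill-typed: an argument Q -> Q mismatches the expected R
summary: ordered ✗, linear ✗, affine ✗, relevant ✗, unrestricted ✗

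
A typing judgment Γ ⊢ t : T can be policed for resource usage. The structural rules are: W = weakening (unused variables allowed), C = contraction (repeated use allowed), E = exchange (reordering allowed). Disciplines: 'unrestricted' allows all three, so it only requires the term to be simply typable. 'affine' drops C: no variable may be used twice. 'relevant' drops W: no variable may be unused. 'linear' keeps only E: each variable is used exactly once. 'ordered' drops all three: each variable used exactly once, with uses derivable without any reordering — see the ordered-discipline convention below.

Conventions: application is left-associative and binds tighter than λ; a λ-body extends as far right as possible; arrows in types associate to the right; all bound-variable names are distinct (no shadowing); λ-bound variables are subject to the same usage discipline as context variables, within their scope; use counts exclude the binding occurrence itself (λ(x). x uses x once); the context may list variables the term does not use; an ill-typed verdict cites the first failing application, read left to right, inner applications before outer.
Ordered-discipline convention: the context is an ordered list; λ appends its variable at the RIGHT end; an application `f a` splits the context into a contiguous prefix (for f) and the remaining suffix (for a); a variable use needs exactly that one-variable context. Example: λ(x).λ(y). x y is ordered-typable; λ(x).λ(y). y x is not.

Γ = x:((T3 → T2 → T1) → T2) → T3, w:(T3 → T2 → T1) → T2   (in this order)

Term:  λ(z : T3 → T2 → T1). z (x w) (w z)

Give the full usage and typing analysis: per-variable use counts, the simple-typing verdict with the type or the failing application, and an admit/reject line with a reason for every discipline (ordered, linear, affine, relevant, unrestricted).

counts: x=1, w=2, z [bound]=2
uses in reading order: z, x, w, w, z
typing: well-typed at (T3 → T2 → T1) → T1
ordered ✗ (repeated use of w ×2, z ×2)
linear ✗ (repeated use of w ×2, z ×2)
affine ✗ (repeated use of w ×2, z ×2)
relevant ✓ (at least one use each (x, w, z))
unrestricted ✓ (well-typed at (T3 → T2 → T1) → T1; no restrictions here)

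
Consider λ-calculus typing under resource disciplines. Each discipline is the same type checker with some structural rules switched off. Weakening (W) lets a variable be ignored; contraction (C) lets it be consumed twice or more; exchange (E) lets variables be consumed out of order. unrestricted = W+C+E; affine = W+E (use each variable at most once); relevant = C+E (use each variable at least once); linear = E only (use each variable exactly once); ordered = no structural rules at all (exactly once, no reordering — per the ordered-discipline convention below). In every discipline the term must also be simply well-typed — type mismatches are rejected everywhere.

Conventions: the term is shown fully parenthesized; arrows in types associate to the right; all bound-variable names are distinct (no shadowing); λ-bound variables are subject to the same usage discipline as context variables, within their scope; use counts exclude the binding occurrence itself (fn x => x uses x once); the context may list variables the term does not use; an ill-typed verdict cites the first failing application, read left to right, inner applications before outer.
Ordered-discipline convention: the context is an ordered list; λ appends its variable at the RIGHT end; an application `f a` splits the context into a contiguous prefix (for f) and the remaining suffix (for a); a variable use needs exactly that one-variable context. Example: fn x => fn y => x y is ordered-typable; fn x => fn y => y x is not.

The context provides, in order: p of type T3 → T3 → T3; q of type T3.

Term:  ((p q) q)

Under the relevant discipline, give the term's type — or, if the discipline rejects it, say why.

term : T3
variable uses: p=1; q=2
order of uses: p, q, q
typing: well-typed at T3
per-discipline verdicts: ordered ✗; linear ✗; affine ✗; relevant ✓; unrestricted ✓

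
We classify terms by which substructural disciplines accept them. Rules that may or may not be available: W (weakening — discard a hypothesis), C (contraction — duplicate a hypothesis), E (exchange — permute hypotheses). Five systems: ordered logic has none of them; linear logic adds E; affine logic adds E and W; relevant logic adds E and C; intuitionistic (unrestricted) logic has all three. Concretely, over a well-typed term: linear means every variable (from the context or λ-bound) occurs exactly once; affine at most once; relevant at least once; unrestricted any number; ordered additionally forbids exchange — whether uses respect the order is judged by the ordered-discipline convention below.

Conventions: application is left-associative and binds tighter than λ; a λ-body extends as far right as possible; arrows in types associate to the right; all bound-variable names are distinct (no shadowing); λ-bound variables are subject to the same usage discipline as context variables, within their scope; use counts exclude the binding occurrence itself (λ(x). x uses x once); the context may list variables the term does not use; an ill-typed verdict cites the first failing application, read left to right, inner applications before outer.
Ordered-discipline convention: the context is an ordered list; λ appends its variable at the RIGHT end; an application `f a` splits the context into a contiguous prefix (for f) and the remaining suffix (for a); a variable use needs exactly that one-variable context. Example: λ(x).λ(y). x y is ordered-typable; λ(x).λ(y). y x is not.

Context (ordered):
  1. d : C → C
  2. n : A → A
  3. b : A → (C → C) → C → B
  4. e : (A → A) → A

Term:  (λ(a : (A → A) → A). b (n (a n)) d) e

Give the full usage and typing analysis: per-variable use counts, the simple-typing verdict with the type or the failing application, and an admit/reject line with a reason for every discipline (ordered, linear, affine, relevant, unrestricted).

variable uses: d: 1, n: 2, b: 1, e: 1, a [bound]: 1
order of uses: b, n, a, n, d, e
typing: well-typed — term : C → B
ordered: ✗, repeated use of n ×2
linear: ✗, repeated use of n ×2
affine: ✗, repeated use of n ×2
relevant: ✓, at least one use each (d, n, b, e, a)
unrestricted: ✓, well-typed at C → B; no restrictions here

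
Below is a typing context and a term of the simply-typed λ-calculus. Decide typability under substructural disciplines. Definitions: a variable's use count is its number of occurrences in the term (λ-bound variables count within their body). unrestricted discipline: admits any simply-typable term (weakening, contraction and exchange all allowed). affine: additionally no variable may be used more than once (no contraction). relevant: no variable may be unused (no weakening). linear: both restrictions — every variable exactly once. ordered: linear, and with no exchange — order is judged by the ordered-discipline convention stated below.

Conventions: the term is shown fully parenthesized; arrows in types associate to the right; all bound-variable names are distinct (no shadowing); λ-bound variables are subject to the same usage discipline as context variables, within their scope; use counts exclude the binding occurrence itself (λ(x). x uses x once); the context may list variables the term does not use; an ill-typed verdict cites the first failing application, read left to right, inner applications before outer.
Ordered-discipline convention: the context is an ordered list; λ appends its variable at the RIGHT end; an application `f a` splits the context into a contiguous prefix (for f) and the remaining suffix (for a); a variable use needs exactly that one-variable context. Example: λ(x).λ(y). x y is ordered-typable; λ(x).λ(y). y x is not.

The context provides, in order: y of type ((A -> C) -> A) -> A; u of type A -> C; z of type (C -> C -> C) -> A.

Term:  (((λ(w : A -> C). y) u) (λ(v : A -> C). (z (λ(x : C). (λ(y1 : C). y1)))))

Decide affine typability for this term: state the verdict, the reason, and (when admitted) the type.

yes — no duplicate uses among y, u, z, w, v, x, y1; term : A
counts: y=1, u=1, z=1, w (bound)=0, v (bound)=0, x (bound)=0, y1 (bound)=1
use order (left to right): y, u, z, y1
typing: well-typed at A
across the five disciplines: ordered ✗ · linear ✗ · affine ✓ · relevant ✗ · unrestricted ✓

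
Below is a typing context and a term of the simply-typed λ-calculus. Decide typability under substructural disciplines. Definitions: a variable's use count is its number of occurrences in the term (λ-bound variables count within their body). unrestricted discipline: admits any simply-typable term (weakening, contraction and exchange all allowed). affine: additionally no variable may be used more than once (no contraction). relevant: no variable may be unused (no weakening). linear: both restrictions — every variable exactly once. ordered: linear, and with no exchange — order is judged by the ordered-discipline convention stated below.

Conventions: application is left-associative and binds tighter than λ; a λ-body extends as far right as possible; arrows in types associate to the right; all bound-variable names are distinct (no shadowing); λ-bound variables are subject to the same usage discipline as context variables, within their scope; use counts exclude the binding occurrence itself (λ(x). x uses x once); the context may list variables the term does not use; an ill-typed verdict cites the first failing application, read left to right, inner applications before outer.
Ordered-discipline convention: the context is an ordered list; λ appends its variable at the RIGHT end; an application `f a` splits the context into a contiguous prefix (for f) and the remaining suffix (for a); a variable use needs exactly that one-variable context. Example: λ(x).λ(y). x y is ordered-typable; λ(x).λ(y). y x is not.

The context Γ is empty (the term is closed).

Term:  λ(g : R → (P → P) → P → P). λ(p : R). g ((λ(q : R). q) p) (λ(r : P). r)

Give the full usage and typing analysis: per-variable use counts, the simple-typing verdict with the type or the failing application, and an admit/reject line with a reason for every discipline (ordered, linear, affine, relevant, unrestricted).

usage: g [bound]=1; p [bound]=1; q [bound]=1; r [bound]=1
order of uses: g, q, p, r
typing: well-typed — term : (R → (P → P) → P → P) → R → P → P
ordered: ✓ — single-use (g, p, q, r), ordered derivation ok
linear: ✓ — g, p, q, r: one use apiece
affine: ✓ — no duplicate uses among g, p, q, r
relevant: ✓ — none of g, p, q, r goes unused
unrestricted: ✓ — simply typable at (R → (P → P) → P → P) → R → P → P; W, C, E all held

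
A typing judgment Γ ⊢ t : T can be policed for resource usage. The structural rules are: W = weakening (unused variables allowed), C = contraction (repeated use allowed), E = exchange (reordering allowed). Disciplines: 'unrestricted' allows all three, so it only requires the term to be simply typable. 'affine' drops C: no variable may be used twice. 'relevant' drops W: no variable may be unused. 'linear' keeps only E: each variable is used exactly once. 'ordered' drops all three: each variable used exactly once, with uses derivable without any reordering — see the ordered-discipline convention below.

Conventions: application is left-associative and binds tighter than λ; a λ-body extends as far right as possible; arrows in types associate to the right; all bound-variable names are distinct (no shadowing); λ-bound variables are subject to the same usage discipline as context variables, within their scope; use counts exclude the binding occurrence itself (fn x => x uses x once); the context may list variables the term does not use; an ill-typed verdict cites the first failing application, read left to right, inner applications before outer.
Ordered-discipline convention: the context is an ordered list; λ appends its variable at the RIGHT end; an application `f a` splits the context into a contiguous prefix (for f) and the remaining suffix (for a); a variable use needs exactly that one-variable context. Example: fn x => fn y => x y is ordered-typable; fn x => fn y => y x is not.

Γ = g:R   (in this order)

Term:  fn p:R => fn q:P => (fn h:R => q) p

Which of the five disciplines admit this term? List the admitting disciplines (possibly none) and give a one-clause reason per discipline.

admitted in: affine, unrestricted
use counts: g: 0×; p (λ-bound): 1×; q (λ-bound): 1×; h (λ-bound): 0×
use order (left to right): q, p
typing: the term checks, with type R → P → P
ordered: ✗ — unused: g, h — weakening required
linear: ✗ — unused: g, h — weakening required
affine: ✓ — g, p, q, h: no repeats, contraction unneeded
relevant: ✗ — unused: g, h — weakening required
unrestricted: ✓ — well-typed at R → P → P; no restrictions here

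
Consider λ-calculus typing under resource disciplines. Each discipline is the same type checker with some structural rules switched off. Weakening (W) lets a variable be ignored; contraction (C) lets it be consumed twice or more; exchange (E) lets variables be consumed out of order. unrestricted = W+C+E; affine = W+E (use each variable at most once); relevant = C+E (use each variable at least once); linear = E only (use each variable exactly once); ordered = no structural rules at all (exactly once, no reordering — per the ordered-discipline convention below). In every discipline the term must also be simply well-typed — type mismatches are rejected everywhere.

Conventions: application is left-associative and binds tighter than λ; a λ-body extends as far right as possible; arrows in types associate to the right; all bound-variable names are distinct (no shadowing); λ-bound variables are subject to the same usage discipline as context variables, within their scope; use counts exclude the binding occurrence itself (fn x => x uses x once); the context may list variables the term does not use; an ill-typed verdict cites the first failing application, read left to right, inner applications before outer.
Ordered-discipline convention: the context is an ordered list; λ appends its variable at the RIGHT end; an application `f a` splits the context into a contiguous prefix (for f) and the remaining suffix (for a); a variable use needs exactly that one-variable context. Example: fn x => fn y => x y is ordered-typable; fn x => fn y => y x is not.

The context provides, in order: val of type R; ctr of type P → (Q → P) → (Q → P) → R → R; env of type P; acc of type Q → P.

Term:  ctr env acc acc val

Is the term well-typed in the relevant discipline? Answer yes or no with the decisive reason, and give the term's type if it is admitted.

yes — val, ctr, env, acc: all used, weakening unneeded; term : R
counts: val: 1×, ctr: 1×, env: 1×, acc: 2×
order of uses: ctr, env, acc, acc, val
typing: ✓ — R
summary: ordered ✗ · linear ✗ · affine ✗ · relevant ✓ · unrestricted ✓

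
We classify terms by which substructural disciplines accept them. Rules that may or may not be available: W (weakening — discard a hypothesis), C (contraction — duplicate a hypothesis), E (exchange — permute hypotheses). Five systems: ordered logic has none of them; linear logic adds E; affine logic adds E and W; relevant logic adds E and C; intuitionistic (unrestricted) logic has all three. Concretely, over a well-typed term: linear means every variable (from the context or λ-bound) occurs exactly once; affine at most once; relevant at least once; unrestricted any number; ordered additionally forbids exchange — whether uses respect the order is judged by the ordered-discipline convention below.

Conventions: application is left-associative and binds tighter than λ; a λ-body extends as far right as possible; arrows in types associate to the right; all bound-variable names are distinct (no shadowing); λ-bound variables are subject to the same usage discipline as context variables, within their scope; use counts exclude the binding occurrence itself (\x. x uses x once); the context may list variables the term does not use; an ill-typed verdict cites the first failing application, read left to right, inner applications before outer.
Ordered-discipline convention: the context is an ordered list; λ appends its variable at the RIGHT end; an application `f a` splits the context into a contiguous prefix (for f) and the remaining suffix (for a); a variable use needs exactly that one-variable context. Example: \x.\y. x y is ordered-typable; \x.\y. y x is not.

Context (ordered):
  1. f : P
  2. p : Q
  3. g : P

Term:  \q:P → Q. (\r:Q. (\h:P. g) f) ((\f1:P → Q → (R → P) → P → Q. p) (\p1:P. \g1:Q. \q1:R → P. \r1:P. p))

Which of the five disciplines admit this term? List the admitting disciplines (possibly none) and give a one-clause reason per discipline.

admitted by: unrestricted
usage: f: 1; p: 2; g: 1; q (bound): 0; r (bound): 0; h (bound): 0; f1 (bound): 0; p1 (bound): 0; g1 (bound): 0; q1 (bound): 0; r1 (bound): 0
use order (left to right): g, f, p, p
typing: ✓ — (P → Q) → P
ordered: ✗, needs contraction — p ×2; needs weakening: q, r, h, f1, p1, g1, q1, r1 unused
linear: ✗, needs contraction — p ×2; needs weakening: q, r, h, f1, p1, g1, q1, r1 unused
affine: ✗, needs contraction — p ×2
relevant: ✗, needs weakening: q, r, h, f1, p1, g1, q1, r1 unused
unrestricted: ✓, type-checks ((P → Q) → P) and nothing is barred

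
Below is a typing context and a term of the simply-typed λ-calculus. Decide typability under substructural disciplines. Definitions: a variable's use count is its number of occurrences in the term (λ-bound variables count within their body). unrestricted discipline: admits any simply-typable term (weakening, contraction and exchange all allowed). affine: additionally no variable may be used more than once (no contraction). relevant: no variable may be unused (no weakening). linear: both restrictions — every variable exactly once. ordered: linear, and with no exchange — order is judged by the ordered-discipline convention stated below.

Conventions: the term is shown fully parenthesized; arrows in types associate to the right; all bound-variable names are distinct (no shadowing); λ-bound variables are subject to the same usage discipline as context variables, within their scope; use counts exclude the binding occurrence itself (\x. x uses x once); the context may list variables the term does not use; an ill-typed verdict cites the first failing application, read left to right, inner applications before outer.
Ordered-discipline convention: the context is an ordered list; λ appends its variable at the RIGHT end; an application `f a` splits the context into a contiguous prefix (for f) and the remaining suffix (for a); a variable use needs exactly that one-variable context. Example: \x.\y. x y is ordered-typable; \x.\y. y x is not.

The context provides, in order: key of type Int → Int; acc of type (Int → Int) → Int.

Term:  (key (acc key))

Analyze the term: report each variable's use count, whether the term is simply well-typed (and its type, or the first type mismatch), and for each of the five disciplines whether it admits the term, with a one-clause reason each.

use counts: key: 2×, acc: 1×
left-to-right use order: key, acc, key
typing: well-typed — term : Int
ordered: ✗ — needs contraction — key ×2
linear: ✗ — needs contraction — key ×2
affine: ✗ — needs contraction — key ×2
relevant: ✓ — none of key, acc goes unused
unrestricted: ✓ — simply typable at Int; W, C, E all held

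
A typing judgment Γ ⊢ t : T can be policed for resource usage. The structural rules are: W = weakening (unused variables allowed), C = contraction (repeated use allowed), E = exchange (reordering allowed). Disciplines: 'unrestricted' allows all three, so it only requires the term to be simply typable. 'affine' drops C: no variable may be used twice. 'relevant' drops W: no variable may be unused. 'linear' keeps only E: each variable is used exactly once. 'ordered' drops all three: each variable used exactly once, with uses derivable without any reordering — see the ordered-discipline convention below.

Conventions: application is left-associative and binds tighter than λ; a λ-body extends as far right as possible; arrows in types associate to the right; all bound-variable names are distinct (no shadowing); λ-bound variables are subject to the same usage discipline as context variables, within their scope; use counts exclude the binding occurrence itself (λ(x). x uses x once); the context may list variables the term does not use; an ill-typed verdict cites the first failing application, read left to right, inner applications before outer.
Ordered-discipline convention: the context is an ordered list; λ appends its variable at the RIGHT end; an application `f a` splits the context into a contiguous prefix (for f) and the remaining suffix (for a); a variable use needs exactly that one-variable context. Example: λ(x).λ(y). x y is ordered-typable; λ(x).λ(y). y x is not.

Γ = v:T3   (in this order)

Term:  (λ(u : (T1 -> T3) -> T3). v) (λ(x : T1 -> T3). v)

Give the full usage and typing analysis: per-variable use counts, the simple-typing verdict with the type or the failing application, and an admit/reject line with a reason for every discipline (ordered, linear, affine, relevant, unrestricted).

counts: v: 2, u [bound]: 0, x [bound]: 0
order of uses: v, v
typing: ✓ — T3
ordered: ✗, v ×2 used more than once (contraction); u, x never used (weakening)
linear: ✗, v ×2 used more than once (contraction); u, x never used (weakening)
affine: ✗, v ×2 used more than once (contraction)
relevant: ✗, u, x never used (weakening)
unrestricted: ✓, typability at T3 is all that's needed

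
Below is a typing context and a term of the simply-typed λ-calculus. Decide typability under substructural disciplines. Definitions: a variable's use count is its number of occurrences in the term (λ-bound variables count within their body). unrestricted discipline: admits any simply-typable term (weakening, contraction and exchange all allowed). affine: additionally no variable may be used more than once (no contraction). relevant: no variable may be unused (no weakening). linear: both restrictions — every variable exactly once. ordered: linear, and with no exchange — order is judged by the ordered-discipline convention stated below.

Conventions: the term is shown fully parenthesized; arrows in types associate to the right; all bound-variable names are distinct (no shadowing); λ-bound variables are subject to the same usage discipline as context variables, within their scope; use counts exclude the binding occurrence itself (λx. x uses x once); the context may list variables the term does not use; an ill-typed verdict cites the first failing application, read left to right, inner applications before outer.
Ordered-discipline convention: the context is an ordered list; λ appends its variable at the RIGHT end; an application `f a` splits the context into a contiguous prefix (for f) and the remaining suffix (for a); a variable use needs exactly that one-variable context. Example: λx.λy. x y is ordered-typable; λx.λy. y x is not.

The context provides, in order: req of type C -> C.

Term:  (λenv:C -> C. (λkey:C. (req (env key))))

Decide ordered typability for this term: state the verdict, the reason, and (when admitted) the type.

yes — one use each (req, env, key); ordered split holds; term : (C -> C) -> C -> C
usage: req: 1×; env [bound]: 1×; key [bound]: 1×
order of uses: req, env, key
typing: well-typed at (C -> C) -> C -> C
across the five disciplines: ordered ✓ · linear ✓ · affine ✓ · relevant ✓ · unrestricted ✓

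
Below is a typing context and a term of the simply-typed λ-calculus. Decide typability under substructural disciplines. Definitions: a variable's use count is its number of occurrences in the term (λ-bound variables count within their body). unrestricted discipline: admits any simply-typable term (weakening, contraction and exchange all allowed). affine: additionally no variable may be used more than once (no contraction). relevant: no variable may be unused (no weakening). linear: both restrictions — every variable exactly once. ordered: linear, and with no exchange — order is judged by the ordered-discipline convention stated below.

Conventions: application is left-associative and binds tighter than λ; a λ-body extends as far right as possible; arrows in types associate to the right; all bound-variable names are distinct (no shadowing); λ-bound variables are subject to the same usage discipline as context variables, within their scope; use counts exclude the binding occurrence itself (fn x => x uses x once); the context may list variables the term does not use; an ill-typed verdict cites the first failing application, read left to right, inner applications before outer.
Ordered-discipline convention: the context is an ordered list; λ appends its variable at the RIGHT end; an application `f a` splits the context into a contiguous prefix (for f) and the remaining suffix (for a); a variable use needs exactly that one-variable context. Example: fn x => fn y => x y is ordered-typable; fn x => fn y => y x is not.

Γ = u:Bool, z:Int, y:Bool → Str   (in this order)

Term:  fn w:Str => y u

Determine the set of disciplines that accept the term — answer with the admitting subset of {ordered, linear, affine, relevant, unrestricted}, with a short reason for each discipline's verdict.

admitted by: affine, unrestricted
usage: u: 1×; z: 0×; y: 1×; w (λ-bound): 0×
use order (left to right): y, u
typing: ✓ — Str → Str
ordered: ✗, z, w left unused
linear: ✗, z, w left unused
affine: ✓, u, z, y, w: no repeats, contraction unneeded
relevant: ✗, z, w left unused
unrestricted: ✓, simply typable at Str → Str; W, C, E all held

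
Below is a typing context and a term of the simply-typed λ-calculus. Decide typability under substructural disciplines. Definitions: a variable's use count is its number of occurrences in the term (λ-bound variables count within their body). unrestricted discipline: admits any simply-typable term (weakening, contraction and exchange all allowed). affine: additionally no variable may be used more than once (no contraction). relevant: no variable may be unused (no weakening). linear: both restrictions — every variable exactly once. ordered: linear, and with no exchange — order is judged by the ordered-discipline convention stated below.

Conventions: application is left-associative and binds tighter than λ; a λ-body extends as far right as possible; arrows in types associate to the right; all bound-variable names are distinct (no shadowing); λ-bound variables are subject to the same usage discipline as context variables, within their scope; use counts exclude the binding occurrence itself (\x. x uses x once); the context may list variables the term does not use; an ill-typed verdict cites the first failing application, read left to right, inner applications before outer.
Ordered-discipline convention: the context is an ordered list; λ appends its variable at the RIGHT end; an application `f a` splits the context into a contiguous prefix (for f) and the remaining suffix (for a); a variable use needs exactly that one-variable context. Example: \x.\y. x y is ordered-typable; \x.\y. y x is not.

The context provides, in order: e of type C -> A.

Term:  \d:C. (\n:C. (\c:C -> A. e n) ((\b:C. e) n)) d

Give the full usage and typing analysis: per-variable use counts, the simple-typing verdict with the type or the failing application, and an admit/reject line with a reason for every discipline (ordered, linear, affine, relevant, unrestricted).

use counts: e=2, d (λ-bound)=1, n (λ-bound)=2, c (λ-bound)=0, b (λ-bound)=0
order of uses: e, n, e, n, d
typing: ✓ — C -> A
ordered: ✗, needs contraction — e ×2, n ×2; needs weakening: c, b unused
linear: ✗, needs contraction — e ×2, n ×2; needs weakening: c, b unused
affine: ✗, needs contraction — e ×2, n ×2
relevant: ✗, needs weakening: c, b unused
unrestricted: ✓, simply typable at C -> A; W, C, E all held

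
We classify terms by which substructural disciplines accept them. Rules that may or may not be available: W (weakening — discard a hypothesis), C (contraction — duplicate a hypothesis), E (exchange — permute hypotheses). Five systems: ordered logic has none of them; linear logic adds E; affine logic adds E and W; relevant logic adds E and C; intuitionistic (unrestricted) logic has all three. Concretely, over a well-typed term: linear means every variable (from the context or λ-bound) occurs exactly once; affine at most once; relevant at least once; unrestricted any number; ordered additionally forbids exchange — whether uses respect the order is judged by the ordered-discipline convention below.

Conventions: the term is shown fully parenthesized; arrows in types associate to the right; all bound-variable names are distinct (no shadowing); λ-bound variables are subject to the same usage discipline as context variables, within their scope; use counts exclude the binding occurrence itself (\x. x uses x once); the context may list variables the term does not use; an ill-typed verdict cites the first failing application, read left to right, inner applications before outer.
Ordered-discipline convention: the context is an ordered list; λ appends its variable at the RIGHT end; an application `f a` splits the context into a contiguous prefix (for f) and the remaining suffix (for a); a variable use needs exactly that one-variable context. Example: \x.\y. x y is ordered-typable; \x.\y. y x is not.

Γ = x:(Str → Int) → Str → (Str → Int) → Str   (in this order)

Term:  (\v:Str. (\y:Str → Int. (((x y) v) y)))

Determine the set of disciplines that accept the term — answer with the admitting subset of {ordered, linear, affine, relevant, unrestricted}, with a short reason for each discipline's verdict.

admitting disciplines: relevant, unrestricted
variable uses: x ×1, v (bound) ×1, y (bound) ×2
order of uses: x, y, v, y
typing: well-typed — term : Str → (Str → Int) → Str
ordered: ✗, repeated use of y ×2
linear: ✗, repeated use of y ×2
affine: ✗, repeated use of y ×2
relevant: ✓, every one of x, v, y appears
unrestricted: ✓, typability at Str → (Str → Int) → Str is all that's needed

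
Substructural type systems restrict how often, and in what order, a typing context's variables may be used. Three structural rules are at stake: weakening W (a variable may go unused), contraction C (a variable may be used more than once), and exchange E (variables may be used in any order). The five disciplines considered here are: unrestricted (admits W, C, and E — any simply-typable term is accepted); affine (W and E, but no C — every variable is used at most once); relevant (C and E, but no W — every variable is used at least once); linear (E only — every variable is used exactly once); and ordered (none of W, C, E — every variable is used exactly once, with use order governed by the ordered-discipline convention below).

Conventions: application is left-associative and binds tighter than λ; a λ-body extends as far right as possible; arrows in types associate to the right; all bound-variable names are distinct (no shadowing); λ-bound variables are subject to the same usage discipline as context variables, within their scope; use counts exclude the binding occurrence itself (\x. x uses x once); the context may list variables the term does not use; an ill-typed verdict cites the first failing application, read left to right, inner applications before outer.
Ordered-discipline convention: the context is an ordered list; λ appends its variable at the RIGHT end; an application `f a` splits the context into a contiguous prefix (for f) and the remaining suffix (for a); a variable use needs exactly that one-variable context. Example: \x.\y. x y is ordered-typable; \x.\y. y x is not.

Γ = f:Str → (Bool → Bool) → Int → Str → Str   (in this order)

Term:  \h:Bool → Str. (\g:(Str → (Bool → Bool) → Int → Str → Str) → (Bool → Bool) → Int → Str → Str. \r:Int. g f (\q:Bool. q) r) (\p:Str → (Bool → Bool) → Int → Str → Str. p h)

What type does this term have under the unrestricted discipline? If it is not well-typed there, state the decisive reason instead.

not well-typed under unrestricted — fails simple typing
counts: f: 1×, h (bound): 1×, g (bound): 1×, r (bound): 1×, q (bound): 1×, p (bound): 1×
order of uses: g, f, q, r, p, h
typing: ill-typed: an argument Bool → Str mismatches the expected Str
per-discipline verdicts: ordered ✗; linear ✗; affine ✗; relevant ✗; unrestricted ✗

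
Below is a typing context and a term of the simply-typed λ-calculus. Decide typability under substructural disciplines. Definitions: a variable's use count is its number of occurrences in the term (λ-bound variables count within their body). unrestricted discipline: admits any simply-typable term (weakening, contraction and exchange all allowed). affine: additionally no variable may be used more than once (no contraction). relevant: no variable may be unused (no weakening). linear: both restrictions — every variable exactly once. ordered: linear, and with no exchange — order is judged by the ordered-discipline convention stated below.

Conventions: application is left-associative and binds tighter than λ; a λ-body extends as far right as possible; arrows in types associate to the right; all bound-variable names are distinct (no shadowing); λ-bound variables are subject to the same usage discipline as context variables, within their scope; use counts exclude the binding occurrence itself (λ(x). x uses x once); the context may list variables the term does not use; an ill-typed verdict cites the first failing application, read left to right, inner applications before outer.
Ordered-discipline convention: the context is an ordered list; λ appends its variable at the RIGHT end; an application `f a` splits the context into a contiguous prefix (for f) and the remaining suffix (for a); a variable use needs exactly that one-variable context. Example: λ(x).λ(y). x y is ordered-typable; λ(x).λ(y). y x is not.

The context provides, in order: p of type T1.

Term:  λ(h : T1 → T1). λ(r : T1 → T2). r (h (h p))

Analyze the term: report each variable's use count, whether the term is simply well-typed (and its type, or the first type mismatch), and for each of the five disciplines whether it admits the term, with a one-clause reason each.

use counts: p: 1, h (λ-bound): 2, r (λ-bound): 1
left-to-right use order: r, h, h, p
typing: well-typed at (T1 → T1) → (T1 → T2) → T2
ordered: ✗ — needs contraction — h ×2
linear: ✗ — needs contraction — h ×2
affine: ✗ — needs contraction — h ×2
relevant: ✓ — none of p, h, r goes unused
unrestricted: ✓ — typability at (T1 → T1) → (T1 → T2) → T2 is all that's needed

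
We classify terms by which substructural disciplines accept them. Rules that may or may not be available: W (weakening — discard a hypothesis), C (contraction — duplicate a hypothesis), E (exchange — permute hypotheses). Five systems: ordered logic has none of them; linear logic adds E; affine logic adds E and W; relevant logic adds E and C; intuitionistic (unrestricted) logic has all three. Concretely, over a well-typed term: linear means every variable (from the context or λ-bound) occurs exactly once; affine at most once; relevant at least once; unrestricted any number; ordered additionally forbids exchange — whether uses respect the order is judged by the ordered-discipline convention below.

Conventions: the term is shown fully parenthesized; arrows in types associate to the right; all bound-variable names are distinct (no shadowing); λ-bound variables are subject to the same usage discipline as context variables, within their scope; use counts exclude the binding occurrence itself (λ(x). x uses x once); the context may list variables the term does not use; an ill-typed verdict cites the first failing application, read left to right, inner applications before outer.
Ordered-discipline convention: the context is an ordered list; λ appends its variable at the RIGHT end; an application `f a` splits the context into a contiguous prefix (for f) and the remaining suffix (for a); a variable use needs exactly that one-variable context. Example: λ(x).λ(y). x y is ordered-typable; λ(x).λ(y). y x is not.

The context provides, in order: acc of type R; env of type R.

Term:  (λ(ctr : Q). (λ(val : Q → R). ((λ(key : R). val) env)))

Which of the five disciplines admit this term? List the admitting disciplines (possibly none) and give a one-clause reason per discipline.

accepted by: affine, unrestricted
usage: acc=0; env=1; ctr [bound]=0; val [bound]=1; key [bound]=0
left-to-right use order: val, env
typing: ✓ — Q → (Q → R) → Q → R
ordered ✗ (acc, ctr, key left unused)
linear ✗ (acc, ctr, key left unused)
affine ✓ (at most one use each (acc, env, ctr, val, key))
relevant ✗ (acc, ctr, key left unused)
unrestricted ✓ (typability at Q → (Q → R) → Q → R is all that's needed)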